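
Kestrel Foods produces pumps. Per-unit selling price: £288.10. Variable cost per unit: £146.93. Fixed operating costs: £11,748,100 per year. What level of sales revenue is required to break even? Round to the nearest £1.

£23,975,544

CM per unit = £288.10 − £146.93 = £141.17; CM ratio = £141.17 / £288.10 = 0.4900.
Break-even sales = FC ÷ CM ratio = £11,748,100 × £288.10 / £141.17 = £23,975,544.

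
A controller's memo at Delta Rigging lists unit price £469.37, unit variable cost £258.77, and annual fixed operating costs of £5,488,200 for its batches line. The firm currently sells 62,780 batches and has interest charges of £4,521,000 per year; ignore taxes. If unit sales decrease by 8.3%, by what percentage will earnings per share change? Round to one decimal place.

-34.2%

At 62,780 units, contribution = 62,780 × £210.60 = £13,221,468.00.
Subtracting fixed costs: EBIT = £13,221,468.00 − £5,488,200 = £7,733,268.00.
Interest = £4,521,000.00, so EBIT − I = £3,212,268.00.
DCL = total CM / (EBIT − I) = £13,221,468.00 / £3,212,268.00 = 4.1159.
%ΔEPS = DCL × %ΔSales = 4.1159 × -8.3% = -34.2%.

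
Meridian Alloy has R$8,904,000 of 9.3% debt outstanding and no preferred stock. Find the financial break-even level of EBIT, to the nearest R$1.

Annual interest = 9.3% × R$8,904,000 = R$828,072.00.
Without preferred stock the financial break-even is simply EBIT = interest = R$828,072.00.

R$828,072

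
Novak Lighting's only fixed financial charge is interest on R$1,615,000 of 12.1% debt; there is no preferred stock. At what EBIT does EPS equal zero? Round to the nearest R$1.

R$195,415

Annual interest = 12.1% × R$1,615,000 = R$195,415.00.
Without preferred stock the financial break-even is simply EBIT = interest = R$195,415.00.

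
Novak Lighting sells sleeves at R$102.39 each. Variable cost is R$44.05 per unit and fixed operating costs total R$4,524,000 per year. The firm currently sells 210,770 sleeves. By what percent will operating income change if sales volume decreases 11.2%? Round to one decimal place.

At 210,770 units, contribution = 210,770 × R$58.34 = R$12,296,321.80.
Operating income = contribution − fixed costs = R$12,296,321.80 − R$4,524,000 = R$7,772,321.80.
So DOL = total CM / EBIT = R$12,296,321.80 / R$7,772,321.80 = 1.5821.
%ΔEBIT = DOL × %ΔSales = 1.5821 × -11.2% = -17.7%.

-17.7%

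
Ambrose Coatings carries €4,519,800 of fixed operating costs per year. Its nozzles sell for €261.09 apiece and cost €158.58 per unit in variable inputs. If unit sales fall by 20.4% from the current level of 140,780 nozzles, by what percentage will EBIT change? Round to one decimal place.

-29.7%

At 140,780 units, contribution = 140,780 × €102.51 = €14,431,357.80.
Subtracting fixed costs: EBIT = €14,431,357.80 − €4,519,800 = €9,911,557.80.
DOL = contribution ÷ EBIT = €14,431,357.80 ÷ €9,911,557.80 = 1.4560.
Operating income changes by 1.4560 × -20.4% = -29.7%.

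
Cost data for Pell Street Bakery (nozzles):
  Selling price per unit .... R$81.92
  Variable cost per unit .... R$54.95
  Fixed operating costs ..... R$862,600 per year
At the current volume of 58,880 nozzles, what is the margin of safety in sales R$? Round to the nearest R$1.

Each unit contributes R$81.92 − R$54.95 = R$26.97. Break-even units = R$862,600 ÷ R$26.97 = 31,983.69; break-even revenue = 31,983.69 × R$81.92 = R$2,620,103.52.
Current sales = 58,880 × R$81.92 = R$4,823,449.60.
Margin of safety = R$4,823,449.60 − R$2,620,103.52 = R$2,203,346.

R$2,203,346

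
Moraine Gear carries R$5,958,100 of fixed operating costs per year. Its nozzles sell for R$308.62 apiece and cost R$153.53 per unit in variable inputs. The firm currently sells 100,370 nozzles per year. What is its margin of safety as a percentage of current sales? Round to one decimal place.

Contribution margin per unit = R$308.62 − R$153.53 = R$155.09. Break-even units = R$5,958,100 ÷ R$155.09 = 38,417.05; break-even revenue = 38,417.05 × R$308.62 = R$11,856,269.40.
Actual sales revenue = 100,370 × R$308.62 = R$30,976,189.40.
Margin of safety = (R$30,976,189.40 − R$11,856,269.40) ÷ R$30,976,189.40 = 61.7%.

61.7%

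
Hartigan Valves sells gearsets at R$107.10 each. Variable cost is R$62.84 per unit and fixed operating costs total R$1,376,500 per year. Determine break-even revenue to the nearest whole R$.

R$3,330,844

Contribution margin per unit = R$107.10 − R$62.84 = R$44.26, a CM ratio of R$44.26 ÷ R$107.10 = 0.4133.
Break-even sales = FC ÷ CM ratio = R$1,376,500 × R$107.10 / R$44.26 = R$3,330,844.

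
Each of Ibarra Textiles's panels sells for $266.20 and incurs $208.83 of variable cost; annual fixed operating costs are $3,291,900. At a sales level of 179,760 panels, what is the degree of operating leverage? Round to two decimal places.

Total contribution margin = 179,760 × $57.37 = $10,312,831.20.
EBIT = $10,312,831.20 − $3,291,900 = $7,020,931.20.
Degree of operating leverage = $10,312,831.20 / $7,020,931.20 = 1.4689.

1.47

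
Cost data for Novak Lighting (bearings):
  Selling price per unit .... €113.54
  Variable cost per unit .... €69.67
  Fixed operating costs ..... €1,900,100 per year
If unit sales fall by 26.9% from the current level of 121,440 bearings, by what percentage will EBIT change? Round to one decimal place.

Contribution at this volume is 121,440 × €43.87 = €5,327,572.80.
Subtracting fixed costs: EBIT = €5,327,572.80 − €1,900,100 = €3,427,472.80.
DOL = contribution ÷ EBIT = €5,327,572.80 ÷ €3,427,472.80 = 1.5544.
Operating income changes by 1.5544 × -26.9% = -41.8%.

-41.8%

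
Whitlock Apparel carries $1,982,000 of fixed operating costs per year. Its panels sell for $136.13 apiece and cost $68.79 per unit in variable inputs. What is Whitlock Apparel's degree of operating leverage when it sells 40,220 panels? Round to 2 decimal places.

Total contribution margin = 40,220 × $67.34 = $2,708,414.80.
Operating income = contribution − fixed costs = $2,708,414.80 − $1,982,000 = $726,414.80.
Degree of operating leverage = $2,708,414.80 / $726,414.80 = 3.7285.

3.73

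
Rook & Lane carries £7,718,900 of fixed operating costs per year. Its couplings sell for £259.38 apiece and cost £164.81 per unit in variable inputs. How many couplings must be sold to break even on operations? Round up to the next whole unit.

81,622 couplings

Each unit contributes £259.38 − £164.81 = £94.57.
Units to break even: £7,718,900 ÷ £94.57 = 81,621.02, rounded up to 81,622.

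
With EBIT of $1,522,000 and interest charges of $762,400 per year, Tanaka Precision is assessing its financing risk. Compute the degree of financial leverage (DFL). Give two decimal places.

Annual interest charges come to $762,400.00.
DFL = EBIT ÷ (EBIT − I) = $1,522,000 ÷ ($1,522,000 − $762,400.00) = $1,522,000 ÷ $759,600.00 = 2.0037.

2.00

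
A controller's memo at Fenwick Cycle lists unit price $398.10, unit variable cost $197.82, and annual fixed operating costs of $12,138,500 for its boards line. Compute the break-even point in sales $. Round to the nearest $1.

CM per unit = $398.10 − $197.82 = $200.28; CM ratio = $200.28 / $398.10 = 0.5031.
Break-even revenue = fixed costs × price ÷ CM = $12,138,500 × $398.10 ÷ $200.28 = $24,127,905.

$24,127,905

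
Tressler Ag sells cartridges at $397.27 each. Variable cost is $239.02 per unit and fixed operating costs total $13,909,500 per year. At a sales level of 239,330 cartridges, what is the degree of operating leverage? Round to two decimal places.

1.58

Total contribution margin = 239,330 × $158.25 = $37,873,972.50.
Operating income = contribution − fixed costs = $37,873,972.50 − $13,909,500 = $23,964,472.50.
DOL = contribution ÷ EBIT = $37,873,972.50 ÷ $23,964,472.50 = 1.5804.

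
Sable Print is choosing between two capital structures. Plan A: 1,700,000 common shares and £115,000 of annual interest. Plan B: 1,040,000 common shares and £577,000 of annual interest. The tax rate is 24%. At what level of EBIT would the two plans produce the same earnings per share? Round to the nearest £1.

£1,305,000

Set EPS_A = EPS_B: (EBIT − £115,000)(1 − 0.24) ÷ 1,700,000 = (EBIT − £577,000)(1 − 0.24) ÷ 1,040,000.
The (1 − t) factor cancels: (EBIT − 115,000) × 1,040,000 = (EBIT − 577,000) × 1,700,000.
EBIT × (1,700,000 − 1,040,000) = 577,000 × 1,700,000 − 115,000 × 1,040,000 = 861,300,000,000, so EBIT = 861,300,000,000 ÷ 660,000 = 1,305,000.00.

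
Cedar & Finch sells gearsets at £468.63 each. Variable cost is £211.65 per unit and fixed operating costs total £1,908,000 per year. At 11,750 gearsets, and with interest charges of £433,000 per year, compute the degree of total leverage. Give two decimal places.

Total contribution margin = 11,750 × £256.98 = £3,019,515.00.
EBIT = £3,019,515.00 − £1,908,000 = £1,111,515.00. Interest = £433,000.00, so EBIT − I = £678,515.00.
DCL = contribution ÷ (EBIT − I) = £3,019,515.00 ÷ £678,515.00 = 4.4502.

4.45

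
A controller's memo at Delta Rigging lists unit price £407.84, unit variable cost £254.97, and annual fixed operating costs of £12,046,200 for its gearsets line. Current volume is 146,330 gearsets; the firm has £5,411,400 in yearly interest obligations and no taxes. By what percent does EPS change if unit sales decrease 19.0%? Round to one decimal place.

Contribution at this volume is 146,330 × £152.87 = £22,369,467.10.
Operating income = contribution − fixed costs = £22,369,467.10 − £12,046,200 = £10,323,267.10.
Interest = £5,411,400.00, so EBIT − I = £4,911,867.10.
DCL = total CM / (EBIT − I) = £22,369,467.10 / £4,911,867.10 = 4.5542.
EPS therefore changes by 4.5542 × (-19.0%) = -86.5%.

-86.5%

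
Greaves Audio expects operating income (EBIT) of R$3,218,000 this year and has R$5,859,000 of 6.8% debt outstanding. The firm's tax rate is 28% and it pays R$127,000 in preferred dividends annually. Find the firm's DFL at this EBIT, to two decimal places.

Annual interest charges come to R$398,412.00.
Preferred dividends grossed up pre-tax: R$127,000 / (1 − 0.28) = R$176,388.89.
DFL = EBIT ÷ [EBIT − I − D_p/(1−t)] = R$3,218,000 ÷ [R$3,218,000 − R$398,412.00 − R$176,388.89] = R$3,218,000 ÷ R$2,643,199.11 = 1.2175.

1.22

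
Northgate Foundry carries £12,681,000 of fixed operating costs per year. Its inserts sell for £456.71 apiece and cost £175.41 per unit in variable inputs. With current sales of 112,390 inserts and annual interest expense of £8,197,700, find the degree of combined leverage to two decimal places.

2.94

Total contribution margin = 112,390 × £281.30 = £31,615,307.00.
Subtracting fixed costs: EBIT = £31,615,307.00 − £12,681,000 = £18,934,307.00. Interest = £8,197,700.00.
DOL = £31,615,307.00 ÷ £18,934,307.00 = 1.6697; DFL = £18,934,307.00 ÷ £10,736,607.00 = 1.7635.
DCL = DOL × DFL = 1.6697 × 1.7635 = 2.9445.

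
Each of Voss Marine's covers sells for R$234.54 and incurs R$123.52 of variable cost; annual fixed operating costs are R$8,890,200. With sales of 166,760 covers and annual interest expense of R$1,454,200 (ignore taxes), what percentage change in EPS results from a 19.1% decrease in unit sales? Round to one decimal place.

At 166,760 units, contribution = 166,760 × R$111.02 = R$18,513,695.20.
EBIT = R$18,513,695.20 − R$8,890,200 = R$9,623,495.20.
Interest = R$1,454,200.00, so EBIT − I = R$8,169,295.20.
Degree of combined leverage = contribution ÷ (EBIT − I) = R$18,513,695.20 ÷ R$8,169,295.20 = 2.2663.
EPS therefore changes by 2.2663 × (-19.1%) = -43.3%.

-43.3%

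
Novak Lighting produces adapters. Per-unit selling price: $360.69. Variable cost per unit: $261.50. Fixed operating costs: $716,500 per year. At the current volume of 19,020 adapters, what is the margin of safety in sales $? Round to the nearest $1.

$4,254,876

Contribution margin per unit = $360.69 − $261.50 = $99.19. Break-even units = $716,500 ÷ $99.19 = 7,223.51; break-even revenue = 7,223.51 × $360.69 = $2,605,447.98.
Current sales = 19,020 × $360.69 = $6,860,323.80.
Margin of safety = $6,860,323.80 − $2,605,447.98 = $4,254,876.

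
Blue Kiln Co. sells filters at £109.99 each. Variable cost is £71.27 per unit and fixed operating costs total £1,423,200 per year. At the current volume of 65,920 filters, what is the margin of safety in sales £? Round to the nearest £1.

£3,207,727

Unit CM = price − variable cost = £109.99 − £71.27 = £38.72. Break-even units = £1,423,200 ÷ £38.72 = 36,756.20; break-even revenue = 36,756.20 × £109.99 = £4,042,814.26.
Actual sales revenue = 65,920 × £109.99 = £7,250,540.80.
Margin of safety = £7,250,540.80 − £4,042,814.26 = £3,207,727.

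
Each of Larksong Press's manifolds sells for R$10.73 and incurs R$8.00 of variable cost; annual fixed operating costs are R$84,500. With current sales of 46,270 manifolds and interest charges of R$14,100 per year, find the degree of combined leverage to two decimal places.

4.56

At 46,270 units, contribution = 46,270 × R$2.73 = R$126,317.10.
EBIT = R$126,317.10 − R$84,500 = R$41,817.10. Interest = R$14,100.00, so EBIT − I = R$27,717.10.
DCL = contribution ÷ (EBIT − I) = R$126,317.10 ÷ R$27,717.10 = 4.5574.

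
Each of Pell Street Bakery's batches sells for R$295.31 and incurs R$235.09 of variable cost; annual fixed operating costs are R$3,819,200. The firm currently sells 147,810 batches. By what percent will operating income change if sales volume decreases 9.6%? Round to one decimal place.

-16.8%

Contribution at this volume is 147,810 × R$60.22 = R$8,901,118.20.
Subtracting fixed costs: EBIT = R$8,901,118.20 − R$3,819,200 = R$5,081,918.20.
Degree of operating leverage = R$8,901,118.20 / R$5,081,918.20 = 1.7515.
Operating income changes by 1.7515 × -9.6% = -16.8%.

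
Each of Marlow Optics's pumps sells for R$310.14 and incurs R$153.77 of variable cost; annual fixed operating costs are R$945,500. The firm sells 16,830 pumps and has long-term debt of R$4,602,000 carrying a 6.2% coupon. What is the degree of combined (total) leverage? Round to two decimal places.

At 16,830 units, contribution = 16,830 × R$156.37 = R$2,631,707.10.
EBIT = R$2,631,707.10 − R$945,500 = R$1,686,207.10. Interest = R$285,324.00.
DOL = R$2,631,707.10 ÷ R$1,686,207.10 = 1.5607; DFL = R$1,686,207.10 ÷ R$1,400,883.10 = 1.2037.
DCL = DOL × DFL = 1.5607 × 1.2037 = 1.8786.

1.88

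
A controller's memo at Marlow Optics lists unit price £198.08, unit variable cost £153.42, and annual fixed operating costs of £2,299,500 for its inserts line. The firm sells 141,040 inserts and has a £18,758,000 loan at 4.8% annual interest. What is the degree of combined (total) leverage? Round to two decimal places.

Contribution at this volume is 141,040 × £44.66 = £6,298,846.40.
Operating income = contribution − fixed costs = £6,298,846.40 − £2,299,500 = £3,999,346.40. Interest = £900,384.00.
DOL = £6,298,846.40 ÷ £3,999,346.40 = 1.5750; DFL = £3,999,346.40 ÷ £3,098,962.40 = 1.2905.
DCL = DOL × DFL = 1.5750 × 1.2905 = 2.0325.

2.03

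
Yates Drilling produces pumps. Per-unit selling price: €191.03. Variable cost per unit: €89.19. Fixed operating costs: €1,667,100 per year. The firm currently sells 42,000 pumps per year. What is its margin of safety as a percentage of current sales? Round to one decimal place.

Contribution margin per unit = €191.03 − €89.19 = €101.84. Break-even units = €1,667,100 ÷ €101.84 = 16,369.80; break-even revenue = 16,369.80 × €191.03 = €3,127,122.08.
Current sales = 42,000 × €191.03 = €8,023,260.00.
Margin of safety = (€8,023,260.00 − €3,127,122.08) ÷ €8,023,260.00 = 61.0%.

61.0%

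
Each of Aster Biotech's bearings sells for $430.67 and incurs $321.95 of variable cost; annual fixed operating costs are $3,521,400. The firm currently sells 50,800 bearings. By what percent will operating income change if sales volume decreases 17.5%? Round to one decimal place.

Total contribution margin = 50,800 × $108.72 = $5,522,976.00.
Operating income = contribution − fixed costs = $5,522,976.00 − $3,521,400 = $2,001,576.00.
Degree of operating leverage = $5,522,976.00 / $2,001,576.00 = 2.7593.
Operating income changes by 2.7593 × -17.5% = -48.3%.

-48.3%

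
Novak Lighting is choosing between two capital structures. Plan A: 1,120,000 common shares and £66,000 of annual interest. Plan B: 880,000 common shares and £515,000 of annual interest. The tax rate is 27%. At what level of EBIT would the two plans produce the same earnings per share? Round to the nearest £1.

£2,161,333

Set EPS_A = EPS_B: (EBIT − £66,000)(1 − 0.27) ÷ 1,120,000 = (EBIT − £515,000)(1 − 0.27) ÷ 880,000.
The (1 − t) factor cancels: (EBIT − 66,000) × 880,000 = (EBIT − 515,000) × 1,120,000.
Solving, EBIT = (515,000·1,120,000 − 66,000·880,000) / (1,120,000 − 880,000) = 518,720,000,000 / 240,000 = 2,161,333.33.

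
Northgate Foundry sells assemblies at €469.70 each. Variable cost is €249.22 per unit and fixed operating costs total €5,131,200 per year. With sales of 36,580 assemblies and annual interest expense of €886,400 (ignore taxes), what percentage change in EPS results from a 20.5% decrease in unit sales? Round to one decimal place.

Total contribution margin = 36,580 × €220.48 = €8,065,158.40.
EBIT = €8,065,158.40 − €5,131,200 = €2,933,958.40.
After interest of €886,400.00, pre-tax earnings = €2,047,558.40.
Degree of combined leverage = contribution ÷ (EBIT − I) = €8,065,158.40 ÷ €2,047,558.40 = 3.9389.
%ΔEPS = DCL × %ΔSales = 3.9389 × -20.5% = -80.7%.

-80.7%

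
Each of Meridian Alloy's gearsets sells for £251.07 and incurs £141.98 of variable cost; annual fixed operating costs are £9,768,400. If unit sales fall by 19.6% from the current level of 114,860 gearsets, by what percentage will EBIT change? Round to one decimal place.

-88.9%

Total contribution margin = 114,860 × £109.09 = £12,530,077.40.
Operating income = contribution − fixed costs = £12,530,077.40 − £9,768,400 = £2,761,677.40.
So DOL = total CM / EBIT = £12,530,077.40 / £2,761,677.40 = 4.5371.
Operating income changes by 4.5371 × -19.6% = -88.9%.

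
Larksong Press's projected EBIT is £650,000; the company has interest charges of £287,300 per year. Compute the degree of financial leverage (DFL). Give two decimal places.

Annual interest charges come to £287,300.00.
DFL = EBIT ÷ (EBIT − I) = £650,000 ÷ (£650,000 − £287,300.00) = £650,000 ÷ £362,700.00 = 1.7921.

1.79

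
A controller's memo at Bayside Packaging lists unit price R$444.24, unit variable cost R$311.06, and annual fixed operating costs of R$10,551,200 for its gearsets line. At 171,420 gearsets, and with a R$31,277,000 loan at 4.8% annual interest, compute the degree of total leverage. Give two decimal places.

Total contribution margin = 171,420 × R$133.18 = R$22,829,715.60.
Operating income = contribution − fixed costs = R$22,829,715.60 − R$10,551,200 = R$12,278,515.60. Interest = R$1,501,296.00, so EBIT − I = R$10,777,219.60.
Degree of total leverage = total CM / (EBIT − interest) = R$22,829,715.60 / R$10,777,219.60 = 2.1183.

2.12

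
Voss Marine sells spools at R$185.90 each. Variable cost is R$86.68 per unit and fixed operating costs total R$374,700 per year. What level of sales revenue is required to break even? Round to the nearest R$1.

CM per unit = R$185.90 − R$86.68 = R$99.22; CM ratio = R$99.22 / R$185.90 = 0.5337.
Break-even revenue = fixed costs × price ÷ CM = R$374,700 × R$185.90 ÷ R$99.22 = R$702,043.

R$702,043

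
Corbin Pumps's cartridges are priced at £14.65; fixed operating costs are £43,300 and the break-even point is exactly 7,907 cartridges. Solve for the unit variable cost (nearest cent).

Contribution per unit must be FC / Q = £43,300 / 7,907 = £5.4762.
Hence VC = price − CM = £14.65 − £5.4762 = £9.17.

£9.17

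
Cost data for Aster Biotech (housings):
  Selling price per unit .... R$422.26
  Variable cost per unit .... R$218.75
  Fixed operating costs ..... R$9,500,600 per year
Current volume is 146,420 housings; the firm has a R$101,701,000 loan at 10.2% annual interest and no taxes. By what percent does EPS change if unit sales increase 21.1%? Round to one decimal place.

+63.4%

At 146,420 units, contribution = 146,420 × R$203.51 = R$29,797,934.20.
Subtracting fixed costs: EBIT = R$29,797,934.20 − R$9,500,600 = R$20,297,334.20.
Interest = R$10,373,502.00, so EBIT − I = R$9,923,832.20.
DCL = total CM / (EBIT − I) = R$29,797,934.20 / R$9,923,832.20 = 3.0027.
%ΔEPS = DCL × %ΔSales = 3.0027 × +21.1% = +63.4%.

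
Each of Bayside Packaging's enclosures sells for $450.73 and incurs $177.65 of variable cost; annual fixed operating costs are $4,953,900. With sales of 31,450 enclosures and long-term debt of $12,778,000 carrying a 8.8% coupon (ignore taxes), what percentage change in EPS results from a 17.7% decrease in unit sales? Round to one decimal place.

At 31,450 units, contribution = 31,450 × $273.08 = $8,588,366.00.
Subtracting fixed costs: EBIT = $8,588,366.00 − $4,953,900 = $3,634,466.00.
After interest of $1,124,464.00, pre-tax earnings = $2,510,002.00.
Degree of combined leverage = contribution ÷ (EBIT − I) = $8,588,366.00 ÷ $2,510,002.00 = 3.4217.
EPS therefore changes by 3.4217 × (-17.7%) = -60.6%.

-60.6%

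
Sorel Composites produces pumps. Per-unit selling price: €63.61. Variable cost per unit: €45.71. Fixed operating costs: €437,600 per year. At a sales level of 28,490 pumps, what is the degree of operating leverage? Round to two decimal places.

At 28,490 units, contribution = 28,490 × €17.90 = €509,971.00.
Subtracting fixed costs: EBIT = €509,971.00 − €437,600 = €72,371.00.
DOL = contribution ÷ EBIT = €509,971.00 ÷ €72,371.00 = 7.0466.

7.05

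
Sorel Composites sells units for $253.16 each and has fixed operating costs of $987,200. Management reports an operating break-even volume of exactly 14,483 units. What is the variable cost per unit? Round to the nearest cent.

$185.00

At break-even, FC = Q × (P − VC), so P − VC = $987,200 ÷ 14,483 = $68.1627.
Variable cost per unit = $253.16 − $68.1627 = $185.00.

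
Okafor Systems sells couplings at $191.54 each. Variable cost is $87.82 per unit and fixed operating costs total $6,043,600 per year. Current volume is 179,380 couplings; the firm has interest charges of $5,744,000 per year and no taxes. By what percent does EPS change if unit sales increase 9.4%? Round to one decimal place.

+25.7%

At 179,380 units, contribution = 179,380 × $103.72 = $18,605,293.60.
Subtracting fixed costs: EBIT = $18,605,293.60 − $6,043,600 = $12,561,693.60.
After interest of $5,744,000.00, pre-tax earnings = $6,817,693.60.
DCL = total CM / (EBIT − I) = $18,605,293.60 / $6,817,693.60 = 2.7290.
EPS therefore changes by 2.7290 × (+9.4%) = +25.7%.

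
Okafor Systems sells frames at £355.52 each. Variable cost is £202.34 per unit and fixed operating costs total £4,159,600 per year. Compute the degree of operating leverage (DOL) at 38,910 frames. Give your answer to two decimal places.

3.31

At 38,910 units, contribution = 38,910 × £153.18 = £5,960,233.80.
Operating income = contribution − fixed costs = £5,960,233.80 − £4,159,600 = £1,800,633.80.
So DOL = total CM / EBIT = £5,960,233.80 / £1,800,633.80 = 3.3101.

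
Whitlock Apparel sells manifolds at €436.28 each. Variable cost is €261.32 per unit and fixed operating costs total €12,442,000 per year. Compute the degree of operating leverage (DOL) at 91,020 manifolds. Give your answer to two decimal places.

4.57

Total contribution margin = 91,020 × €174.96 = €15,924,859.20.
EBIT = €15,924,859.20 − €12,442,000 = €3,482,859.20.
DOL = contribution ÷ EBIT = €15,924,859.20 ÷ €3,482,859.20 = 4.5724.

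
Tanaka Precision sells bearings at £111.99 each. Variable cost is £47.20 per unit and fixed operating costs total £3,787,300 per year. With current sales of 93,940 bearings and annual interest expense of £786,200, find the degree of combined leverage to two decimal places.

4.02

Contribution at this volume is 93,940 × £64.79 = £6,086,372.60.
Operating income = contribution − fixed costs = £6,086,372.60 − £3,787,300 = £2,299,072.60. Interest = £786,200.00.
DOL = £6,086,372.60 ÷ £2,299,072.60 = 2.6473; DFL = £2,299,072.60 ÷ £1,512,872.60 = 1.5197.
Combined leverage = 2.6473 × 1.5197 = 4.0231.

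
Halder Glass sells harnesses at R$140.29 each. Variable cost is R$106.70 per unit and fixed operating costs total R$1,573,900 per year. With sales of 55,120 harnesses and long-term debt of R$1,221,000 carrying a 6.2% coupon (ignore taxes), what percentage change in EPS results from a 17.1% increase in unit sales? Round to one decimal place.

Total contribution margin = 55,120 × R$33.59 = R$1,851,480.80.
Operating income = contribution − fixed costs = R$1,851,480.80 − R$1,573,900 = R$277,580.80.
Interest = R$75,702.00, so EBIT − I = R$201,878.80.
Degree of combined leverage = contribution ÷ (EBIT − I) = R$1,851,480.80 ÷ R$201,878.80 = 9.1712.
%ΔEPS = DCL × %ΔSales = 9.1712 × +17.1% = +156.8%.

+156.8%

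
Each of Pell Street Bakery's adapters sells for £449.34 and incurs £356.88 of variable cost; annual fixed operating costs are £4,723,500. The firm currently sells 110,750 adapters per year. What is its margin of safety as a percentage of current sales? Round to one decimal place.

53.9%

Unit CM = price − variable cost = £449.34 − £356.88 = £92.46. Break-even units = £4,723,500 ÷ £92.46 = 51,086.96; break-even revenue = 51,086.96 × £449.34 = £22,955,413.04.
Actual sales revenue = 110,750 × £449.34 = £49,764,405.00.
Margin of safety = (£49,764,405.00 − £22,955,413.04) ÷ £49,764,405.00 = 53.9%.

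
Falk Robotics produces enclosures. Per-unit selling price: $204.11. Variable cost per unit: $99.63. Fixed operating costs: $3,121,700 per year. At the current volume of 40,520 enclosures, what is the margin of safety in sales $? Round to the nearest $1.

Unit CM = price − variable cost = $204.11 − $99.63 = $104.48. Break-even units = $3,121,700 ÷ $104.48 = 29,878.45; break-even revenue = 29,878.45 × $204.11 = $6,098,489.54.
Current sales = 40,520 × $204.11 = $8,270,537.20.
Margin of safety = $8,270,537.20 − $6,098,489.54 = $2,172,048.

$2,172,048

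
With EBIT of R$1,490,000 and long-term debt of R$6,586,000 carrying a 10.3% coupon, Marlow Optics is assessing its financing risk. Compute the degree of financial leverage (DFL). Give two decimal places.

Interest = R$678,358.00.
DFL = EBIT ÷ (EBIT − I) = R$1,490,000 ÷ (R$1,490,000 − R$678,358.00) = R$1,490,000 ÷ R$811,642.00 = 1.8358.

1.84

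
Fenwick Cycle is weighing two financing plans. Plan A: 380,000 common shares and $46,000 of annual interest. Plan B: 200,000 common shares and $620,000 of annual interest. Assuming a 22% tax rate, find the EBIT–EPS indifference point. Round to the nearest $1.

$1,257,778

Set EPS_A = EPS_B: (EBIT − $46,000)(1 − 0.22) ÷ 380,000 = (EBIT − $620,000)(1 − 0.22) ÷ 200,000.
The (1 − t) factor cancels: (EBIT − 46,000) × 200,000 = (EBIT − 620,000) × 380,000.
Solving, EBIT = (620,000·380,000 − 46,000·200,000) / (380,000 − 200,000) = 226,400,000,000 / 180,000 = 1,257,777.78.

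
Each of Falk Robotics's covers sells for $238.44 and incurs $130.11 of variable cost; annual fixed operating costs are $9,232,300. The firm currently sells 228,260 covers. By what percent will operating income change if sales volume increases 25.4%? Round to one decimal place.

+40.5%

Contribution at this volume is 228,260 × $108.33 = $24,727,405.80.
Subtracting fixed costs: EBIT = $24,727,405.80 − $9,232,300 = $15,495,105.80.
DOL = contribution ÷ EBIT = $24,727,405.80 ÷ $15,495,105.80 = 1.5958.
%ΔEBIT = DOL × %ΔSales = 1.5958 × +25.4% = +40.5%.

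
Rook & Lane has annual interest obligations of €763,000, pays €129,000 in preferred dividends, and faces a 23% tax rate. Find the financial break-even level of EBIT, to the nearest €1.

Preferred dividends are paid after tax, so their pre-tax equivalent is €129,000 ÷ (1 − 0.23) = €167,532.47.
Financial break-even EBIT = interest + D_p ÷ (1 − t) = €763,000 + €167,532.47 = €930,532.47.

€930,532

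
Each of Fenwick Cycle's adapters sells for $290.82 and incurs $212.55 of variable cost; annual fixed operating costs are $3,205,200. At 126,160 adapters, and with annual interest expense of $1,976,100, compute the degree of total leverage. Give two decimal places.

Total contribution margin = 126,160 × $78.27 = $9,874,543.20.
Operating income = contribution − fixed costs = $9,874,543.20 − $3,205,200 = $6,669,343.20. Interest = $1,976,100.00, so EBIT − I = $4,693,243.20.
Degree of total leverage = total CM / (EBIT − interest) = $9,874,543.20 / $4,693,243.20 = 2.1040.

2.10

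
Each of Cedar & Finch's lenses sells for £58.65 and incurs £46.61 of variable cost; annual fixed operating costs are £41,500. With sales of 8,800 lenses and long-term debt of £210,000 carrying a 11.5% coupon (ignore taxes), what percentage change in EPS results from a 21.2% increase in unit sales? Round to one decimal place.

Contribution at this volume is 8,800 × £12.04 = £105,952.00.
EBIT = £105,952.00 − £41,500 = £64,452.00.
Interest = £24,150.00, so EBIT − I = £40,302.00.
DCL = total CM / (EBIT − I) = £105,952.00 / £40,302.00 = 2.6290.
EPS therefore changes by 2.6290 × (+21.2%) = +55.7%.

+55.7%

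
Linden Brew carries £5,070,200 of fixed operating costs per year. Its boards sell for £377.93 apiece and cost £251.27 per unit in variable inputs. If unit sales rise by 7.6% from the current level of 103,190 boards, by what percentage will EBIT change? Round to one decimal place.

+12.4%

At 103,190 units, contribution = 103,190 × £126.66 = £13,070,045.40.
EBIT = £13,070,045.40 − £5,070,200 = £7,999,845.40.
Degree of operating leverage = £13,070,045.40 / £7,999,845.40 = 1.6338.
%ΔEBIT = DOL × %ΔSales = 1.6338 × +7.6% = +12.4%.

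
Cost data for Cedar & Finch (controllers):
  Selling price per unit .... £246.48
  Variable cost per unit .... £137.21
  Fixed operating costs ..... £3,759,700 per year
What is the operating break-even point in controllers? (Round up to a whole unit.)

34,408 controllers

Each unit contributes £246.48 − £137.21 = £109.27.
Break-even volume = fixed costs ÷ CM per unit = £3,759,700 ÷ £109.27 = 34,407.43, so 34,408 controllers.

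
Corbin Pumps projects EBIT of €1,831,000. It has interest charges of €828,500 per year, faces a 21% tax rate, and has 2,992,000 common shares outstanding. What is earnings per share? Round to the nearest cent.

Interest = €828,500.00, so EBT = €1,831,000 − €828,500.00 = €1,002,500.00.
Net income = €1,002,500.00 × (1 − 0.21) = €791,975.00.
EPS = €791,975.00 ÷ 2,992,000 = €0.26.

€0.26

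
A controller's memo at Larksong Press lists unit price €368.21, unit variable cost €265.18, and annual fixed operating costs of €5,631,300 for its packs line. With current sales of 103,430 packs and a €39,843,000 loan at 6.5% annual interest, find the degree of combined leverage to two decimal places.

Contribution at this volume is 103,430 × €103.03 = €10,656,392.90.
EBIT = €10,656,392.90 − €5,631,300 = €5,025,092.90. Interest = €2,589,795.00.
DOL = €10,656,392.90 ÷ €5,025,092.90 = 2.1206; DFL = €5,025,092.90 ÷ €2,435,297.90 = 2.0634.
DCL = DOL × DFL = 2.1206 × 2.0634 = 4.3756.

4.38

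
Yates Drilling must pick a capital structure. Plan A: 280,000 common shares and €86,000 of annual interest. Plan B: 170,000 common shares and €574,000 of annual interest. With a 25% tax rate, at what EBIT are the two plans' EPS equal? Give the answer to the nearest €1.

At indifference, (EBIT − 86,000)(1 − t)/280,000 = (EBIT − 574,000)(1 − t)/170,000.
The (1 − t) factor cancels: (EBIT − 86,000) × 170,000 = (EBIT − 574,000) × 280,000.
EBIT × (280,000 − 170,000) = 574,000 × 280,000 − 86,000 × 170,000 = 146,100,000,000, so EBIT = 146,100,000,000 ÷ 110,000 = 1,328,181.82.

€1,328,182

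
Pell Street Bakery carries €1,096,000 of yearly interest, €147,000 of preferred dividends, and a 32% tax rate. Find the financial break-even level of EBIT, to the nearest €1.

Grossing the preferred dividend up to pre-tax terms: €147,000 / (1 − 0.32) = €216,176.47.
EPS = 0 when EBIT covers interest plus the pre-tax preferred burden: €1,096,000 + €216,176.47 = €1,312,176.47.

€1,312,176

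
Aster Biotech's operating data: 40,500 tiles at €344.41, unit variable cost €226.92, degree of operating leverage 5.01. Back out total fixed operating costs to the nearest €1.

At 40,500 units, contribution = 40,500 × €117.49 = €4,758,345.00.
Since DOL = CM ÷ EBIT, EBIT = €4,758,345.00 ÷ 5.01 = €949,769.46.
And FC = contribution − EBIT = €4,758,345.00 − €949,769.46 = €3,808,576.

€3,808,576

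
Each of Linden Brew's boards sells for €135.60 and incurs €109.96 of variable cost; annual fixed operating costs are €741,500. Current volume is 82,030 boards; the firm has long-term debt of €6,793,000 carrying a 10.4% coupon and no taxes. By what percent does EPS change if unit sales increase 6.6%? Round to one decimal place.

+21.2%

Contribution at this volume is 82,030 × €25.64 = €2,103,249.20.
Subtracting fixed costs: EBIT = €2,103,249.20 − €741,500 = €1,361,749.20.
Interest = €706,472.00, so EBIT − I = €655,277.20.
Degree of combined leverage = contribution ÷ (EBIT − I) = €2,103,249.20 ÷ €655,277.20 = 3.2097.
%ΔEPS = DCL × %ΔSales = 3.2097 × +6.6% = +21.2%.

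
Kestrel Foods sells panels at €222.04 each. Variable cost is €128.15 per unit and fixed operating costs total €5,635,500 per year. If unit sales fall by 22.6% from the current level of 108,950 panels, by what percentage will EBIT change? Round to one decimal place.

Contribution at this volume is 108,950 × €93.89 = €10,229,315.50.
EBIT = €10,229,315.50 − €5,635,500 = €4,593,815.50.
DOL = contribution ÷ EBIT = €10,229,315.50 ÷ €4,593,815.50 = 2.2268.
%ΔEBIT = DOL × %ΔSales = 2.2268 × -22.6% = -50.3%.

-50.3%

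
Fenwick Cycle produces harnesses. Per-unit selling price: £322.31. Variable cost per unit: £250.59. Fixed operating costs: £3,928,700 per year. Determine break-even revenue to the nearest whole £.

Contribution margin per unit = £322.31 − £250.59 = £71.72, a CM ratio of £71.72 ÷ £322.31 = 0.2225.
Break-even revenue = fixed costs × price ÷ CM = £3,928,700 × £322.31 ÷ £71.72 = £17,655,595.

£17,655,595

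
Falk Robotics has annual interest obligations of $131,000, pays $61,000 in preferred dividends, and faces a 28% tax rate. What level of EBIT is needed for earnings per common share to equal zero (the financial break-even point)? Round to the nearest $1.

Preferred dividends are paid after tax, so their pre-tax equivalent is $61,000 ÷ (1 − 0.28) = $84,722.22.
EPS = 0 when EBIT covers interest plus the pre-tax preferred burden: $131,000 + $84,722.22 = $215,722.22.

$215,722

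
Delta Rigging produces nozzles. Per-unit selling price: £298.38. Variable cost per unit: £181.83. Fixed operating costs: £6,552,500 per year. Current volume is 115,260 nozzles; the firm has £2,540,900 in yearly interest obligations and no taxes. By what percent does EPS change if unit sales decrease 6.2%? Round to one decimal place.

At 115,260 units, contribution = 115,260 × £116.55 = £13,433,553.00.
Operating income = contribution − fixed costs = £13,433,553.00 − £6,552,500 = £6,881,053.00.
After interest of £2,540,900.00, pre-tax earnings = £4,340,153.00.
Degree of combined leverage = contribution ÷ (EBIT − I) = £13,433,553.00 ÷ £4,340,153.00 = 3.0952.
EPS therefore changes by 3.0952 × (-6.2%) = -19.2%.

-19.2%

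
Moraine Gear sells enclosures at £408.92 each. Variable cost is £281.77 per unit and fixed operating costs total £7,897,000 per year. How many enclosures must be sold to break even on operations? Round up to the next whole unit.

Each unit contributes £408.92 − £281.77 = £127.15.
Break-even Q = £7,897,000 / £127.15 = 62,107.75 → 62,108 enclosures.

62,108 enclosures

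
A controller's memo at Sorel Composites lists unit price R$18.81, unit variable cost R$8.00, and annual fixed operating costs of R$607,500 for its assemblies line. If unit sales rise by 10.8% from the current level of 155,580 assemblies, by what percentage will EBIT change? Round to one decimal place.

+16.9%

Total contribution margin = 155,580 × R$10.81 = R$1,681,819.80.
Operating income = contribution − fixed costs = R$1,681,819.80 − R$607,500 = R$1,074,319.80.
So DOL = total CM / EBIT = R$1,681,819.80 / R$1,074,319.80 = 1.5655.
Operating income changes by 1.5655 × +10.8% = +16.9%.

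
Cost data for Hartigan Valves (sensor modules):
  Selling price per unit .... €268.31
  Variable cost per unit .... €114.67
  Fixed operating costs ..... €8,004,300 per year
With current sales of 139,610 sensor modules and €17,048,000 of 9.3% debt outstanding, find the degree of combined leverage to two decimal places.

Total contribution margin = 139,610 × €153.64 = €21,449,680.40.
EBIT = €21,449,680.40 − €8,004,300 = €13,445,380.40. Interest = €1,585,464.00.
DOL = €21,449,680.40 ÷ €13,445,380.40 = 1.5953; DFL = €13,445,380.40 ÷ €11,859,916.40 = 1.1337.
Combined leverage = 1.5953 × 1.1337 = 1.8086.

1.81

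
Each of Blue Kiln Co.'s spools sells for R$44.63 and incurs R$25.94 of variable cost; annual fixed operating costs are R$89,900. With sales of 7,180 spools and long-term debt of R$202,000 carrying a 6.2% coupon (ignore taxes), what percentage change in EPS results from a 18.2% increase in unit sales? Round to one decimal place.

+76.9%

Contribution at this volume is 7,180 × R$18.69 = R$134,194.20.
Subtracting fixed costs: EBIT = R$134,194.20 − R$89,900 = R$44,294.20.
After interest of R$12,524.00, pre-tax earnings = R$31,770.20.
DCL = total CM / (EBIT − I) = R$134,194.20 / R$31,770.20 = 4.2239.
%ΔEPS = DCL × %ΔSales = 4.2239 × +18.2% = +76.9%.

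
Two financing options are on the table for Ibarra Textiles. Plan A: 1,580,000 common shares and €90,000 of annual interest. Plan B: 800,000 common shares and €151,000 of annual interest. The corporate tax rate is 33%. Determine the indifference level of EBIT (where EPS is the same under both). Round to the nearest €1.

€213,564

Set EPS_A = EPS_B: (EBIT − €90,000)(1 − 0.33) ÷ 1,580,000 = (EBIT − €151,000)(1 − 0.33) ÷ 800,000.
Cancelling (1 − t) and cross-multiplying: 800,000·(EBIT − 90,000) = 1,580,000·(EBIT − 151,000).
Solving, EBIT = (151,000·1,580,000 − 90,000·800,000) / (1,580,000 − 800,000) = 166,580,000,000 / 780,000 = 213,564.10.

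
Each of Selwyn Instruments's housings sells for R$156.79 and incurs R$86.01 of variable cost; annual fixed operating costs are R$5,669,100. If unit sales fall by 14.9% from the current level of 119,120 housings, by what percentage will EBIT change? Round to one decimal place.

-45.5%

Contribution at this volume is 119,120 × R$70.78 = R$8,431,313.60.
Subtracting fixed costs: EBIT = R$8,431,313.60 − R$5,669,100 = R$2,762,213.60.
So DOL = total CM / EBIT = R$8,431,313.60 / R$2,762,213.60 = 3.0524.
%ΔEBIT = DOL × %ΔSales = 3.0524 × -14.9% = -45.5%.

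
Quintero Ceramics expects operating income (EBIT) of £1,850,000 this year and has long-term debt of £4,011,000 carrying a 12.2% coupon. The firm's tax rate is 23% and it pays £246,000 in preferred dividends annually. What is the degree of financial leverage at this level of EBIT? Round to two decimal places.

Annual interest charges come to £489,342.00.
Pre-tax preferred-dividend burden = £246,000 ÷ (1 − 0.23) = £319,480.52.
DFL = EBIT ÷ [EBIT − I − D_p/(1−t)] = £1,850,000 ÷ [£1,850,000 − £489,342.00 − £319,480.52] = £1,850,000 ÷ £1,041,177.48 = 1.7768.

1.78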